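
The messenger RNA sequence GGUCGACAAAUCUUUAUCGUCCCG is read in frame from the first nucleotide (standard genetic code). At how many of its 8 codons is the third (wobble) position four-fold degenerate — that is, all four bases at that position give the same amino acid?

4

Codon 1 GGU (Gly): third position 4-fold.
Codon 2 CGA (Arg): third position 4-fold.
Codon 3 CAA (Gln): third position 2-fold.
Codon 4 AUC (Ile): third position 3-fold.
Codon 5 UUU (Phe): third position 2-fold.
Codon 6 AUC (Ile): third position 3-fold.
Codon 7 GUC (Val): third position 4-fold.
Codon 8 CCG (Pro): third position 4-fold.
Four-fold degenerate third positions: 4.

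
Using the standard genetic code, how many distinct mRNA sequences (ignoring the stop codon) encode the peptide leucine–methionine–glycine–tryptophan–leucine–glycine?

576

Leu: 6 codons.
Met: 1 codon.
Gly: 4 codons.
Trp: 1 codon.
Leu: 6 codons.
Gly: 4 codons.
6 × 1 × 4 × 1 × 6 × 4 = 576.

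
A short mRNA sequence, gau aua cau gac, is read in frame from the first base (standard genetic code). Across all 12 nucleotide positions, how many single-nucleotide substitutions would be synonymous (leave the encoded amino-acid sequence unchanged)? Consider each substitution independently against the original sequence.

5

Codon 1 (GAU, Asp): 1 synonymous substitution.
Codon 2 (AUA, Ile): 2 synonymous substitutions.
Codon 3 (CAU, His): 1 synonymous substitution.
Codon 4 (GAC, Asp): 1 synonymous substitution.
Total: 1 + 2 + 1 + 1 = 5.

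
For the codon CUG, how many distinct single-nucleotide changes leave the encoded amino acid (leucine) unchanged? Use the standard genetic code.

4

Position 1: UUG → 1 synonymous.
Position 2: none → 0 synonymous.
Position 3: CUU, CUC, CUA → 3 synonymous.
Total: 1 + 0 + 3 = 4.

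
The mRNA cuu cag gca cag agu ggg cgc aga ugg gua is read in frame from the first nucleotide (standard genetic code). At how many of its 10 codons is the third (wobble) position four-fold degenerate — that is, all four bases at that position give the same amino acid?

Codon 1 CUU (Leu): third position 4-fold.
Codon 2 CAG (Gln): third position 2-fold.
Codon 3 GCA (Ala): third position 4-fold.
Codon 4 CAG (Gln): third position 2-fold.
Codon 5 AGU (Ser): third position 2-fold.
Codon 6 GGG (Gly): third position 4-fold.
Codon 7 CGC (Arg): third position 4-fold.
Codon 8 AGA (Arg): third position 2-fold.
Codon 9 UGG (Trp): third position 1-fold.
Codon 10 GUA (Val): third position 4-fold.
Four-fold degenerate third positions: 5.

5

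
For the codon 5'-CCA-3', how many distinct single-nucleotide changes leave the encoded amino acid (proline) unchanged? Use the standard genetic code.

Position 1: none → 0 synonymous.
Position 2: none → 0 synonymous.
Position 3: CCU, CCC, CCG → 3 synonymous.
Total: 0 + 0 + 3 = 3.

3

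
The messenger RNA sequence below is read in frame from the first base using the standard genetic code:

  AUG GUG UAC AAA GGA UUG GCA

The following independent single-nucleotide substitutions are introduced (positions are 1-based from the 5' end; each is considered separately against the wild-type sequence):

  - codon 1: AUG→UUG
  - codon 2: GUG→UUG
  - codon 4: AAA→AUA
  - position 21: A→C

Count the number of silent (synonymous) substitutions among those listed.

1

Codon 1: AUG (Met) → UUG (Leu) — missense.
Codon 2: GUG (Val) → UUG (Leu) — missense.
Codon 4: AAA (Lys) → AUA (Ile) — missense.
Codon 7: GCA (Ala) → GCC (Ala) — synonymous.
Synonymous: 1 of 4.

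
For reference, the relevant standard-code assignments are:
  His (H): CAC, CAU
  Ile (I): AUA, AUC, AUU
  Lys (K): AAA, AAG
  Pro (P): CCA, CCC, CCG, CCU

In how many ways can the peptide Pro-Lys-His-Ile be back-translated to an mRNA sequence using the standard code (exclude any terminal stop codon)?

48

Pro: 4 codons.
Lys: 2 codons.
His: 2 codons.
Ile: 3 codons.
4 × 2 × 2 × 3 = 48.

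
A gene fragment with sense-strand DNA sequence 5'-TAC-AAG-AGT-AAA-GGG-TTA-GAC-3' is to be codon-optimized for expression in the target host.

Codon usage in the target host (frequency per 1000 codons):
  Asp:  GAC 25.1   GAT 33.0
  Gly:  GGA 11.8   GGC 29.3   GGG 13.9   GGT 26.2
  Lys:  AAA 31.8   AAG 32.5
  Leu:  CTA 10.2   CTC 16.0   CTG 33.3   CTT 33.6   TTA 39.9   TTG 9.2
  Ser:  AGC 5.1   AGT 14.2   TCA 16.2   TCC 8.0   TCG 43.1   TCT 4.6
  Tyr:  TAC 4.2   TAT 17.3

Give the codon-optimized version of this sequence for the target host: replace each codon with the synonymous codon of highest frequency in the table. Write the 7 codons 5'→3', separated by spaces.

Codon 1 (Tyr): best is TAT at 17.3.
Codon 2 (Lys): best is AAG at 32.5.
Codon 3 (Ser): best is TCG at 43.1.
Codon 4 (Lys): best is AAG at 32.5.
Codon 5 (Gly): best is GGC at 29.3.
Codon 6 (Leu): best is TTA at 39.9.
Codon 7 (Asp): best is GAT at 33.0.

TAT AAG TCG AAG GGC TTA GAT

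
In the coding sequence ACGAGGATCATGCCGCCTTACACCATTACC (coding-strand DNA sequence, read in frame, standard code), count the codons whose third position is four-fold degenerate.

5

Codon 1 ACG (Thr): third position 4-fold.
Codon 2 AGG (Arg): third position 2-fold.
Codon 3 ATC (Ile): third position 3-fold.
Codon 4 ATG (Met): third position 1-fold.
Codon 5 CCG (Pro): third position 4-fold.
Codon 6 CCT (Pro): third position 4-fold.
Codon 7 TAC (Tyr): third position 2-fold.
Codon 8 ACC (Thr): third position 4-fold.
Codon 9 ATT (Ile): third position 3-fold.
Codon 10 ACC (Thr): third position 4-fold.
Four-fold degenerate third positions: 5.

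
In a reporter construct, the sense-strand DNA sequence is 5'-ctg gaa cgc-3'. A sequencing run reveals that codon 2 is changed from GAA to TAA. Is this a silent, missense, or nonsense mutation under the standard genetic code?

Position 4 falls in codon 2: GAA → Glu.
After the substitution the codon is TAA → Stop.
The new codon is a stop codon, so this is a nonsense mutation.

nonsense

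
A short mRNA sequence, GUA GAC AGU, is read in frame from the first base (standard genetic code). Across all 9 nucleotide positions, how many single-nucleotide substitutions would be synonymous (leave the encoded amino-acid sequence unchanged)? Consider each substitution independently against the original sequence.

Codon 1 (GUA, Val): 3 synonymous substitutions.
Codon 2 (GAC, Asp): 1 synonymous substitution.
Codon 3 (AGU, Ser): 1 synonymous substitution.
Total: 3 + 1 + 1 = 5.

5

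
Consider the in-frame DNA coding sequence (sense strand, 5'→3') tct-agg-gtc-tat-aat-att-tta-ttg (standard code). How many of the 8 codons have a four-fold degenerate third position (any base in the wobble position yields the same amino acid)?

Codon 1 TCT (Ser): third position 4-fold.
Codon 2 AGG (Arg): third position 2-fold.
Codon 3 GTC (Val): third position 4-fold.
Codon 4 TAT (Tyr): third position 2-fold.
Codon 5 AAT (Asn): third position 2-fold.
Codon 6 ATT (Ile): third position 3-fold.
Codon 7 TTA (Leu): third position 2-fold.
Codon 8 TTG (Leu): third position 2-fold.
Four-fold degenerate third positions: 2.

2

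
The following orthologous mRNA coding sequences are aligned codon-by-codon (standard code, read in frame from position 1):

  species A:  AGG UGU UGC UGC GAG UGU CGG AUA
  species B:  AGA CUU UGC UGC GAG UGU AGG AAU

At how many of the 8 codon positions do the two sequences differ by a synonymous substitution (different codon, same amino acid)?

Codon 1: AGG Arg / AGA Arg — synonymous.
Codon 2: UGU Cys / CUU Leu — nonsynonymous.
Codon 3: UGC Cys / UGC Cys — identical.
Codon 4: UGC Cys / UGC Cys — identical.
Codon 5: GAG Glu / GAG Glu — identical.
Codon 6: UGU Cys / UGU Cys — identical.
Codon 7: CGG Arg / AGG Arg — synonymous.
Codon 8: AUA Ile / AAU Asn — nonsynonymous.
Synonymous differences: 2.

2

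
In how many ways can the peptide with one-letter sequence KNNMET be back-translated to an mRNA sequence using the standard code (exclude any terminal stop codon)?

64

Lys: 2 codons.
Asn: 2 codons.
Asn: 2 codons.
Met: 1 codon.
Glu: 2 codons.
Thr: 4 codons.
2 × 2 × 2 × 1 × 2 × 4 = 64.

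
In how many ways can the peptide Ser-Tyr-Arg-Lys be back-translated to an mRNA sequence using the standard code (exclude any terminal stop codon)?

Ser: 6 codons.
Tyr: 2 codons.
Arg: 6 codons.
Lys: 2 codons.
6 × 2 × 6 × 2 = 144.

144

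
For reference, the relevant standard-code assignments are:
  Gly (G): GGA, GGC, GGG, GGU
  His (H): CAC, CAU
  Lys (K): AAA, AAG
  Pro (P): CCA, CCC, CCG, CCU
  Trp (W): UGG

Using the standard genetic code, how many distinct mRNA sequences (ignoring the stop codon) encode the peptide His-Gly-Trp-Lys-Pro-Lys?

128

His: 2 codons.
Gly: 4 codons.
Trp: 1 codon.
Lys: 2 codons.
Pro: 4 codons.
Lys: 2 codons.
2 × 4 × 1 × 2 × 4 × 2 = 128.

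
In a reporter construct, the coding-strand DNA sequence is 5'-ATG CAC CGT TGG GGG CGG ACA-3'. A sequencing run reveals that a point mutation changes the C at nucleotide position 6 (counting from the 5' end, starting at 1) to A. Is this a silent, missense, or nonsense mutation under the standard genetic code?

Position 6 falls in codon 2: CAC → His.
After the substitution the codon is CAA → Gln.
His ≠ Gln, so this is a missense mutation.

missense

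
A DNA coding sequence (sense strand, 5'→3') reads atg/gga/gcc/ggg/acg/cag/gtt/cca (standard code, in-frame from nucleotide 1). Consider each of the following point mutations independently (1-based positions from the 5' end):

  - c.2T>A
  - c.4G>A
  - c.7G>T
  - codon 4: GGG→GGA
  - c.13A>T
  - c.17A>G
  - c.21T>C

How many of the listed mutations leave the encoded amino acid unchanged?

Codon 1: ATG (Met) → AAG (Lys) — missense.
Codon 2: GGA (Gly) → AGA (Arg) — missense.
Codon 3: GCC (Ala) → TCC (Ser) — missense.
Codon 4: GGG (Gly) → GGA (Gly) — synonymous.
Codon 5: ACG (Thr) → TCG (Ser) — missense.
Codon 6: CAG (Gln) → CGG (Arg) — missense.
Codon 7: GTT (Val) → GTC (Val) — synonymous.
Synonymous: 2 of 7.

2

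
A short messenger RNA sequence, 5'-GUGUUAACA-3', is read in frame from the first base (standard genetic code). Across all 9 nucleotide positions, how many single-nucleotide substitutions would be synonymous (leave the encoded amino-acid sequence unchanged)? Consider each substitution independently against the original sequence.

Codon 1 (GUG, Val): 3 synonymous substitutions.
Codon 2 (UUA, Leu): 2 synonymous substitutions.
Codon 3 (ACA, Thr): 3 synonymous substitutions.
Total: 3 + 2 + 3 = 8.

8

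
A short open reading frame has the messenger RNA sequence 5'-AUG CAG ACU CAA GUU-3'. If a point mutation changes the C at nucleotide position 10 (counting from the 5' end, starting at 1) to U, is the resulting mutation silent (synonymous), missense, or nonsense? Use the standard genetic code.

Position 10 falls in codon 4: CAA → Gln.
After the substitution the codon is UAA → Stop.
The new codon is a stop codon, so this is a nonsense mutation.

nonsense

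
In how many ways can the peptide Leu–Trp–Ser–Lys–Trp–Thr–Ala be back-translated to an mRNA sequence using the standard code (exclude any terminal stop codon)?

1152

Leu: 6 codons.
Trp: 1 codon.
Ser: 6 codons.
Lys: 2 codons.
Trp: 1 codon.
Thr: 4 codons.
Ala: 4 codons.
6 × 1 × 6 × 2 × 1 × 4 × 4 = 1152.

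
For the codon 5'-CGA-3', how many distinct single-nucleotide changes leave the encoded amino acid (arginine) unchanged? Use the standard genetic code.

Position 1: AGA → 1 synonymous.
Position 2: none → 0 synonymous.
Position 3: CGU, CGC, CGG → 3 synonymous.
Total: 1 + 0 + 3 = 4.

4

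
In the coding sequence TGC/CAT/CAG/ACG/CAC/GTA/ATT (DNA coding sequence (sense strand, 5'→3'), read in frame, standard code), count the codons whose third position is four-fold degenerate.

Codon 1 TGC (Cys): third position 2-fold.
Codon 2 CAT (His): third position 2-fold.
Codon 3 CAG (Gln): third position 2-fold.
Codon 4 ACG (Thr): third position 4-fold.
Codon 5 CAC (His): third position 2-fold.
Codon 6 GTA (Val): third position 4-fold.
Codon 7 ATT (Ile): third position 3-fold.
Four-fold degenerate third positions: 2.

2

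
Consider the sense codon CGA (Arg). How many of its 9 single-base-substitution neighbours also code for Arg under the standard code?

Position 1: AGA → 1 synonymous.
Position 2: none → 0 synonymous.
Position 3: CGU, CGC, CGG → 3 synonymous.
Total: 1 + 0 + 3 = 4.

4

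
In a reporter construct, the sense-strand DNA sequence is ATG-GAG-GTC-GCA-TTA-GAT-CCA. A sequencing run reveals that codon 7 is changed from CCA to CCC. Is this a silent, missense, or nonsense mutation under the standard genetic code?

Position 21 falls in codon 7: CCA → Pro.
After the substitution the codon is CCC → Pro.
Both encode Pro, so the change is synonymous.

silent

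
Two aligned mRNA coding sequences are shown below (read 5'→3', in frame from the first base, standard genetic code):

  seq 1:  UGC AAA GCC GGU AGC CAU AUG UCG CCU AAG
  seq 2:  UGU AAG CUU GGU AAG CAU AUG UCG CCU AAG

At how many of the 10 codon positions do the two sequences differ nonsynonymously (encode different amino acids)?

Codon 1: UGC Cys / UGU Cys — synonymous.
Codon 2: AAA Lys / AAG Lys — synonymous.
Codon 3: GCC Ala / CUU Leu — nonsynonymous.
Codon 4: GGU Gly / GGU Gly — identical.
Codon 5: AGC Ser / AAG Lys — nonsynonymous.
Codon 6: CAU His / CAU His — identical.
Codon 7: AUG Met / AUG Met — identical.
Codon 8: UCG Ser / UCG Ser — identical.
Codon 9: CCU Pro / CCU Pro — identical.
Codon 10: AAG Lys / AAG Lys — identical.
Nonsynonymous differences: 2.

2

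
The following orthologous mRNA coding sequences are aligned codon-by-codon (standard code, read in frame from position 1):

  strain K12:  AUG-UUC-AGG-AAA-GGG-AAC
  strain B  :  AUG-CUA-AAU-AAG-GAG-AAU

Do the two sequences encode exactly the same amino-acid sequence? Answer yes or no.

no

Codon 1: AUG Met / AUG Met — identical.
Codon 2: UUC Phe / CUA Leu — nonsynonymous.
Codon 3: AGG Arg / AAU Asn — nonsynonymous.
Codon 4: AAA Lys / AAG Lys — synonymous.
Codon 5: GGG Gly / GAG Glu — nonsynonymous.
Codon 6: AAC Asn / AAU Asn — synonymous.
Nonsynonymous differences: 3 → different protein.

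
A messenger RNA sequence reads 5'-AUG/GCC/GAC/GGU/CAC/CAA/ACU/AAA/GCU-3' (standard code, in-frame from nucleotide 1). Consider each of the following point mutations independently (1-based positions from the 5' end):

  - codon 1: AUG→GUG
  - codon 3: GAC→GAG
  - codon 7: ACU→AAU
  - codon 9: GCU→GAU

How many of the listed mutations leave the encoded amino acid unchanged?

Codon 1: AUG (Met) → GUG (Val) — missense.
Codon 3: GAC (Asp) → GAG (Glu) — missense.
Codon 7: ACU (Thr) → AAU (Asn) — missense.
Codon 9: GCU (Ala) → GAU (Asp) — missense.
Synonymous: 0 of 4.

0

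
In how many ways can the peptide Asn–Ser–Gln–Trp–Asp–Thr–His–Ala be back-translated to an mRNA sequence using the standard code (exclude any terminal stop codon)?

Asn: 2 codons.
Ser: 6 codons.
Gln: 2 codons.
Trp: 1 codon.
Asp: 2 codons.
Thr: 4 codons.
His: 2 codons.
Ala: 4 codons.
2 × 6 × 2 × 1 × 2 × 4 × 2 × 4 = 1536.

1536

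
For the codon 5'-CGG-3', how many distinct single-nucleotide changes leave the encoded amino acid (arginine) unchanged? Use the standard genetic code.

Position 1: AGG → 1 synonymous.
Position 2: none → 0 synonymous.
Position 3: CGU, CGC, CGA → 3 synonymous.
Total: 1 + 0 + 3 = 4.

4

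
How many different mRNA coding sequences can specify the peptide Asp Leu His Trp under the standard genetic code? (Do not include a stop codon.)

Asp: 2 codons.
Leu: 6 codons.
His: 2 codons.
Trp: 1 codon.
2 × 6 × 2 × 1 = 24.

24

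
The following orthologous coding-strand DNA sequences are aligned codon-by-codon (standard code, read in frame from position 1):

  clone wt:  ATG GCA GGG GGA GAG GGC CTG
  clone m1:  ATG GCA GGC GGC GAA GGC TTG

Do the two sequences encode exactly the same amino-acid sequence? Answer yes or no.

yes

Codon 1: ATG Met / ATG Met — identical.
Codon 2: GCA Ala / GCA Ala — identical.
Codon 3: GGG Gly / GGC Gly — synonymous.
Codon 4: GGA Gly / GGC Gly — synonymous.
Codon 5: GAG Glu / GAA Glu — synonymous.
Codon 6: GGC Gly / GGC Gly — identical.
Codon 7: CTG Leu / TTG Leu — synonymous.
Nonsynonymous differences: 0 → same protein.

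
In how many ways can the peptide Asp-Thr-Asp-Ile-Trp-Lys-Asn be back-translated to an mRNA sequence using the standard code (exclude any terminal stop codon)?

Asp: 2 codons.
Thr: 4 codons.
Asp: 2 codons.
Ile: 3 codons.
Trp: 1 codon.
Lys: 2 codons.
Asn: 2 codons.
2 × 4 × 2 × 3 × 1 × 2 × 2 = 192.

192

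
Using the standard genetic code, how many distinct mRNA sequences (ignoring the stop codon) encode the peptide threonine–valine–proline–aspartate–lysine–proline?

1024

Thr: 4 codons.
Val: 4 codons.
Pro: 4 codons.
Asp: 2 codons.
Lys: 2 codons.
Pro: 4 codons.
4 × 4 × 4 × 2 × 2 × 4 = 1024.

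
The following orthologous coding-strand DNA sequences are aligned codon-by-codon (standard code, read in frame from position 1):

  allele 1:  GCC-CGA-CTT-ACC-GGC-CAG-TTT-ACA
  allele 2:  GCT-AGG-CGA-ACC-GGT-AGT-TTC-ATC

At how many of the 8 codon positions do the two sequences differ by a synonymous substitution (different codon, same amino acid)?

Codon 1: GCC Ala / GCT Ala — synonymous.
Codon 2: CGA Arg / AGG Arg — synonymous.
Codon 3: CTT Leu / CGA Arg — nonsynonymous.
Codon 4: ACC Thr / ACC Thr — identical.
Codon 5: GGC Gly / GGT Gly — synonymous.
Codon 6: CAG Gln / AGT Ser — nonsynonymous.
Codon 7: TTT Phe / TTC Phe — synonymous.
Codon 8: ACA Thr / ATC Ile — nonsynonymous.
Synonymous differences: 4.

4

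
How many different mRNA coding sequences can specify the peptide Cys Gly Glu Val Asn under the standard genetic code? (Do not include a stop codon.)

128

Cys: 2 codons.
Gly: 4 codons.
Glu: 2 codons.
Val: 4 codons.
Asn: 2 codons.
2 × 4 × 2 × 4 × 2 = 128.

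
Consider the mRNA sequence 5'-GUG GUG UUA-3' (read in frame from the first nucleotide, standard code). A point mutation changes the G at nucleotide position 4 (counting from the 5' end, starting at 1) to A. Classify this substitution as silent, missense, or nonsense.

missense

Position 4 falls in codon 2: GUG → Val.
After the substitution the codon is AUG → Met.
Val ≠ Met, so this is a missense mutation.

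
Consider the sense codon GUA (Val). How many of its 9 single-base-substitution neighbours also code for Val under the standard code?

3

Position 1: none → 0 synonymous.
Position 2: none → 0 synonymous.
Position 3: GUU, GUC, GUG → 3 synonymous.
Total: 0 + 0 + 3 = 3.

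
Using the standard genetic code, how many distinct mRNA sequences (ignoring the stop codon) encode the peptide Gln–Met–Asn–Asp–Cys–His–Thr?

Gln: 2 codons.
Met: 1 codon.
Asn: 2 codons.
Asp: 2 codons.
Cys: 2 codons.
His: 2 codons.
Thr: 4 codons.
2 × 1 × 2 × 2 × 2 × 2 × 4 = 128.

128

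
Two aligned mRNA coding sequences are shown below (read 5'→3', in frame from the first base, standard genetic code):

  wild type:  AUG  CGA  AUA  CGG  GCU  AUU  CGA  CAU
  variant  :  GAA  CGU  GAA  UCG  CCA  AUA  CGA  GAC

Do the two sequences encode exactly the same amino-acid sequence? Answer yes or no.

no

Codon 1: AUG Met / GAA Glu — nonsynonymous.
Codon 2: CGA Arg / CGU Arg — synonymous.
Codon 3: AUA Ile / GAA Glu — nonsynonymous.
Codon 4: CGG Arg / UCG Ser — nonsynonymous.
Codon 5: GCU Ala / CCA Pro — nonsynonymous.
Codon 6: AUU Ile / AUA Ile — synonymous.
Codon 7: CGA Arg / CGA Arg — identical.
Codon 8: CAU His / GAC Asp — nonsynonymous.
Nonsynonymous differences: 5 → different protein.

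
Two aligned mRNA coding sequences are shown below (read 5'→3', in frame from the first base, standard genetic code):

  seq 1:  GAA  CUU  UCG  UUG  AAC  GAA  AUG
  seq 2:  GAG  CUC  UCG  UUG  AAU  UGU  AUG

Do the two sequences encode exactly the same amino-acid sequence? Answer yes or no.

no

Codon 1: GAA Glu / GAG Glu — synonymous.
Codon 2: CUU Leu / CUC Leu — synonymous.
Codon 3: UCG Ser / UCG Ser — identical.
Codon 4: UUG Leu / UUG Leu — identical.
Codon 5: AAC Asn / AAU Asn — synonymous.
Codon 6: GAA Glu / UGU Cys — nonsynonymous.
Codon 7: AUG Met / AUG Met — identical.
Nonsynonymous differences: 1 → different protein.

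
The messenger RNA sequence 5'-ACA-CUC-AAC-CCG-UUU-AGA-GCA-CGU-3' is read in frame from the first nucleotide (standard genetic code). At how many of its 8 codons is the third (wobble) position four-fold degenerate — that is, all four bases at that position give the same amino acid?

Codon 1 ACA (Thr): third position 4-fold.
Codon 2 CUC (Leu): third position 4-fold.
Codon 3 AAC (Asn): third position 2-fold.
Codon 4 CCG (Pro): third position 4-fold.
Codon 5 UUU (Phe): third position 2-fold.
Codon 6 AGA (Arg): third position 2-fold.
Codon 7 GCA (Ala): third position 4-fold.
Codon 8 CGU (Arg): third position 4-fold.
Four-fold degenerate third positions: 5.

5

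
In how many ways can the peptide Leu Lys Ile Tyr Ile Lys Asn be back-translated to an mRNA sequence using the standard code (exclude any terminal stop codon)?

864

Leu: 6 codons.
Lys: 2 codons.
Ile: 3 codons.
Tyr: 2 codons.
Ile: 3 codons.
Lys: 2 codons.
Asn: 2 codons.
6 × 2 × 3 × 2 × 3 × 2 × 2 = 864.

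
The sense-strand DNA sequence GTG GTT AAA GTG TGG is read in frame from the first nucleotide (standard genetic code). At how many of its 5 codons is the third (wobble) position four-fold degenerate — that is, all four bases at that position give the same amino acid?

Codon 1 GTG (Val): third position 4-fold.
Codon 2 GTT (Val): third position 4-fold.
Codon 3 AAA (Lys): third position 2-fold.
Codon 4 GTG (Val): third position 4-fold.
Codon 5 TGG (Trp): third position 1-fold.
Four-fold degenerate third positions: 3.

3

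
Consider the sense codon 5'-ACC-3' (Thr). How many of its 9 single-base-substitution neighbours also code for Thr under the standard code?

Position 1: none → 0 synonymous.
Position 2: none → 0 synonymous.
Position 3: ACU, ACA, ACG → 3 synonymous.
Total: 0 + 0 + 3 = 3.

3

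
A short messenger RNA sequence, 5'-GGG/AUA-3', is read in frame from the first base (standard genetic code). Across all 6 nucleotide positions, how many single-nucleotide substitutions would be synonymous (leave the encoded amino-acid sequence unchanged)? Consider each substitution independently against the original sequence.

Codon 1 (GGG, Gly): 3 synonymous substitutions.
Codon 2 (AUA, Ile): 2 synonymous substitutions.
Total: 3 + 2 = 5.

5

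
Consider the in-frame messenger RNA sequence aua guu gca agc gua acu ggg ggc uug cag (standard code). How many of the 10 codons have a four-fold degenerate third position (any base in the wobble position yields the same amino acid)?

Codon 1 AUA (Ile): third position 3-fold.
Codon 2 GUU (Val): third position 4-fold.
Codon 3 GCA (Ala): third position 4-fold.
Codon 4 AGC (Ser): third position 2-fold.
Codon 5 GUA (Val): third position 4-fold.
Codon 6 ACU (Thr): third position 4-fold.
Codon 7 GGG (Gly): third position 4-fold.
Codon 8 GGC (Gly): third position 4-fold.
Codon 9 UUG (Leu): third position 2-fold.
Codon 10 CAG (Gln): third position 2-fold.
Four-fold degenerate third positions: 6.

6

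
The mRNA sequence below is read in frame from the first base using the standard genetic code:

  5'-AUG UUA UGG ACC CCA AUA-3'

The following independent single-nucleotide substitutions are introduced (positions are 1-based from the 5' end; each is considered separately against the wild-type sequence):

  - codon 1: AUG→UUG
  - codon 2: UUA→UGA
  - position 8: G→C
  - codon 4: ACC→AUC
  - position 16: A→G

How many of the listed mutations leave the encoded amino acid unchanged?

Codon 1: AUG (Met) → UUG (Leu) — missense.
Codon 2: UUA (Leu) → UGA (Stop) — nonsense.
Codon 3: UGG (Trp) → UCG (Ser) — missense.
Codon 4: ACC (Thr) → AUC (Ile) — missense.
Codon 6: AUA (Ile) → GUA (Val) — missense.
Synonymous: 0 of 5.

0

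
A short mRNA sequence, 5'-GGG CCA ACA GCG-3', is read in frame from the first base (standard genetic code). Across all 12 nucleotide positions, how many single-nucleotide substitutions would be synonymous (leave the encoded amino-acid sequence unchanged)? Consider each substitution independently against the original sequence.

12

Codon 1 (GGG, Gly): 3 synonymous substitutions.
Codon 2 (CCA, Pro): 3 synonymous substitutions.
Codon 3 (ACA, Thr): 3 synonymous substitutions.
Codon 4 (GCG, Ala): 3 synonymous substitutions.
Total: 3 + 3 + 3 + 3 = 12.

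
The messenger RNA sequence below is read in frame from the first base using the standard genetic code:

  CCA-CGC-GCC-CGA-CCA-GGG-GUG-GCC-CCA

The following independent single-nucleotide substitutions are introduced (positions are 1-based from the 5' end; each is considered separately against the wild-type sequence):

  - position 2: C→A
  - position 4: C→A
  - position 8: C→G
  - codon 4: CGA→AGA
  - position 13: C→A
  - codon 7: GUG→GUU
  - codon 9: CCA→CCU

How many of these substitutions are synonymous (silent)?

3

Codon 1: CCA (Pro) → CAA (Gln) — missense.
Codon 2: CGC (Arg) → AGC (Ser) — missense.
Codon 3: GCC (Ala) → GGC (Gly) — missense.
Codon 4: CGA (Arg) → AGA (Arg) — synonymous.
Codon 5: CCA (Pro) → ACA (Thr) — missense.
Codon 7: GUG (Val) → GUU (Val) — synonymous.
Codon 9: CCA (Pro) → CCU (Pro) — synonymous.
Synonymous: 3 of 7.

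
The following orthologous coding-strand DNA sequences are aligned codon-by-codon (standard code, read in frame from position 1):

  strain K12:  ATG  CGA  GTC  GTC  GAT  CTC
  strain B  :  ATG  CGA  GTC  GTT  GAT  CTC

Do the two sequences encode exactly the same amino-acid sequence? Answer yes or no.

yes

Codon 1: ATG Met / ATG Met — identical.
Codon 2: CGA Arg / CGA Arg — identical.
Codon 3: GTC Val / GTC Val — identical.
Codon 4: GTC Val / GTT Val — synonymous.
Codon 5: GAT Asp / GAT Asp — identical.
Codon 6: CTC Leu / CTC Leu — identical.
Nonsynonymous differences: 0 → same protein.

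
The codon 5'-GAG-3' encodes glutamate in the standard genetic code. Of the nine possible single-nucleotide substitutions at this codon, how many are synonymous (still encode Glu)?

1

Position 1: none → 0 synonymous.
Position 2: none → 0 synonymous.
Position 3: GAA → 1 synonymous.
Total: 0 + 0 + 1 = 1.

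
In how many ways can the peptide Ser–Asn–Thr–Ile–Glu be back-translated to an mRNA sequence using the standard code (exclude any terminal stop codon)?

Ser: 6 codons.
Asn: 2 codons.
Thr: 4 codons.
Ile: 3 codons.
Glu: 2 codons.
6 × 2 × 4 × 3 × 2 = 288.

288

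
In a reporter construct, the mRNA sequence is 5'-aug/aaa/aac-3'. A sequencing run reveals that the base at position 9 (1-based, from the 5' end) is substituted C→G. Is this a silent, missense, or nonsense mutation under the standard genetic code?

missense

Position 9 falls in codon 3: AAC → Asn.
After the substitution the codon is AAG → Lys.
Asn ≠ Lys, so this is a missense mutation.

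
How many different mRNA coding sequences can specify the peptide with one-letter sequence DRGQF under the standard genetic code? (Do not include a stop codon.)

192

Asp: 2 codons.
Arg: 6 codons.
Gly: 4 codons.
Gln: 2 codons.
Phe: 2 codons.
2 × 6 × 4 × 2 × 2 = 192.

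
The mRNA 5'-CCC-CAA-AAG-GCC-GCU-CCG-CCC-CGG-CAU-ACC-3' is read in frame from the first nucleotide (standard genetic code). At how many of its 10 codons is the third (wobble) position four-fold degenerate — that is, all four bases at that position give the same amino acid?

Codon 1 CCC (Pro): third position 4-fold.
Codon 2 CAA (Gln): third position 2-fold.
Codon 3 AAG (Lys): third position 2-fold.
Codon 4 GCC (Ala): third position 4-fold.
Codon 5 GCU (Ala): third position 4-fold.
Codon 6 CCG (Pro): third position 4-fold.
Codon 7 CCC (Pro): third position 4-fold.
Codon 8 CGG (Arg): third position 4-fold.
Codon 9 CAU (His): third position 2-fold.
Codon 10 ACC (Thr): third position 4-fold.
Four-fold degenerate third positions: 7.

7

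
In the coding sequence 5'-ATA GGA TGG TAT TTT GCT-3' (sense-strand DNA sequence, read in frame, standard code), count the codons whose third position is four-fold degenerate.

2

Codon 1 ATA (Ile): third position 3-fold.
Codon 2 GGA (Gly): third position 4-fold.
Codon 3 TGG (Trp): third position 1-fold.
Codon 4 TAT (Tyr): third position 2-fold.
Codon 5 TTT (Phe): third position 2-fold.
Codon 6 GCT (Ala): third position 4-fold.
Four-fold degenerate third positions: 2.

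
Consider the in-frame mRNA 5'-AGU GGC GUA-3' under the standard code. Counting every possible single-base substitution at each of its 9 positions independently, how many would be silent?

Codon 1 (AGU, Ser): 1 synonymous substitution.
Codon 2 (GGC, Gly): 3 synonymous substitutions.
Codon 3 (GUA, Val): 3 synonymous substitutions.
Total: 1 + 3 + 3 = 7.

7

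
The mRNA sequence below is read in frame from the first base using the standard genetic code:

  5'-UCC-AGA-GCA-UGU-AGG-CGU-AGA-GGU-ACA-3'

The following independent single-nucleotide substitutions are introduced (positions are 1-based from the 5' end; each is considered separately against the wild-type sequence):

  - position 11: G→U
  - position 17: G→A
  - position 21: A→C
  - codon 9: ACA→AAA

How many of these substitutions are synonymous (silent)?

Codon 4: UGU (Cys) → UUU (Phe) — missense.
Codon 6: CGU (Arg) → CAU (His) — missense.
Codon 7: AGA (Arg) → AGC (Ser) — missense.
Codon 9: ACA (Thr) → AAA (Lys) — missense.
Synonymous: 0 of 4.

0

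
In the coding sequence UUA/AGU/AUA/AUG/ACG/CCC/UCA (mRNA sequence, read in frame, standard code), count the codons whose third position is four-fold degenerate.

3

Codon 1 UUA (Leu): third position 2-fold.
Codon 2 AGU (Ser): third position 2-fold.
Codon 3 AUA (Ile): third position 3-fold.
Codon 4 AUG (Met): third position 1-fold.
Codon 5 ACG (Thr): third position 4-fold.
Codon 6 CCC (Pro): third position 4-fold.
Codon 7 UCA (Ser): third position 4-fold.
Four-fold degenerate third positions: 3.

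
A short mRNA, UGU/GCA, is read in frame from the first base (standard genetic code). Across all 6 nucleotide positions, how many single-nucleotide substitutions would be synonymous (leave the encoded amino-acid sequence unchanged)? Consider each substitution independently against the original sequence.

4

Codon 1 (UGU, Cys): 1 synonymous substitution.
Codon 2 (GCA, Ala): 3 synonymous substitutions.
Total: 1 + 3 = 4.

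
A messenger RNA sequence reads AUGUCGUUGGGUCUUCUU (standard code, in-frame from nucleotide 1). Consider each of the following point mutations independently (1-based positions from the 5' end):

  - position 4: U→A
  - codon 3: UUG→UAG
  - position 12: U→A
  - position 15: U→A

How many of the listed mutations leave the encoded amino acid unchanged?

2

Codon 2: UCG (Ser) → ACG (Thr) — missense.
Codon 3: UUG (Leu) → UAG (Stop) — nonsense.
Codon 4: GGU (Gly) → GGA (Gly) — synonymous.
Codon 5: CUU (Leu) → CUA (Leu) — synonymous.
Synonymous: 2 of 4.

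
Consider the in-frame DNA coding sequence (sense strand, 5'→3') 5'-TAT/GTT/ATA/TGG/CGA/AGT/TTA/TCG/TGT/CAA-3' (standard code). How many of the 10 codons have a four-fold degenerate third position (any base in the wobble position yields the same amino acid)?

3

Codon 1 TAT (Tyr): third position 2-fold.
Codon 2 GTT (Val): third position 4-fold.
Codon 3 ATA (Ile): third position 3-fold.
Codon 4 TGG (Trp): third position 1-fold.
Codon 5 CGA (Arg): third position 4-fold.
Codon 6 AGT (Ser): third position 2-fold.
Codon 7 TTA (Leu): third position 2-fold.
Codon 8 TCG (Ser): third position 4-fold.
Codon 9 TGT (Cys): third position 2-fold.
Codon 10 CAA (Gln): third position 2-fold.
Four-fold degenerate third positions: 3.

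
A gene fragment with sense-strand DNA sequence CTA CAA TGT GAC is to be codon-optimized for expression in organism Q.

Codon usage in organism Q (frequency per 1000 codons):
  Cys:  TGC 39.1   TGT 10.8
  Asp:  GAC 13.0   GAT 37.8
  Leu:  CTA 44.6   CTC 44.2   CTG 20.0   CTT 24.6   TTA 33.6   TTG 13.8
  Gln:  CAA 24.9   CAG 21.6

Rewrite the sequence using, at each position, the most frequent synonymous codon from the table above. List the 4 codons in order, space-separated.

Codon 1 (Leu): best is CTA at 44.6.
Codon 2 (Gln): best is CAA at 24.9.
Codon 3 (Cys): best is TGC at 39.1.
Codon 4 (Asp): best is GAT at 37.8.

CTA CAA TGC GAT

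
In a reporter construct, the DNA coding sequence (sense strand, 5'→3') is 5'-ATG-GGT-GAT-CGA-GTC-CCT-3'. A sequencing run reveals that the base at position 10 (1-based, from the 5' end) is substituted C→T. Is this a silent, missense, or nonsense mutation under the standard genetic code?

nonsense

Position 10 falls in codon 4: CGA → Arg.
After the substitution the codon is TGA → Stop.
The new codon is a stop codon, so this is a nonsense mutation.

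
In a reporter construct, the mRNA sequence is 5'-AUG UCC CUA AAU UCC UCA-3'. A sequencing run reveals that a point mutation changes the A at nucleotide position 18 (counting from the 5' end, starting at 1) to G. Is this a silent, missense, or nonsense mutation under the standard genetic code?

Position 18 falls in codon 6: UCA → Ser.
After the substitution the codon is UCG → Ser.
Both encode Ser, so the change is synonymous.

silent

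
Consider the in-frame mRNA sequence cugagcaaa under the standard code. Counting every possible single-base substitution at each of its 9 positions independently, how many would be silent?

Codon 1 (CUG, Leu): 4 synonymous substitutions.
Codon 2 (AGC, Ser): 1 synonymous substitution.
Codon 3 (AAA, Lys): 1 synonymous substitution.
Total: 4 + 1 + 1 = 6.

6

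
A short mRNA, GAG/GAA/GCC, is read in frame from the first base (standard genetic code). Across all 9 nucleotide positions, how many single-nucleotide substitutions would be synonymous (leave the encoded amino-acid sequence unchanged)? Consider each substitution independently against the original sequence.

5

Codon 1 (GAG, Glu): 1 synonymous substitution.
Codon 2 (GAA, Glu): 1 synonymous substitution.
Codon 3 (GCC, Ala): 3 synonymous substitutions.
Total: 1 + 1 + 3 = 5.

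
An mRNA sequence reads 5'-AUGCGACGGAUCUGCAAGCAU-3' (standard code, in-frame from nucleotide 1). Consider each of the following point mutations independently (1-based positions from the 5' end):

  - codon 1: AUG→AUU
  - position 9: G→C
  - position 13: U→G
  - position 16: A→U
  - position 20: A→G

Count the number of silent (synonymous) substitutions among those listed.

Codon 1: AUG (Met) → AUU (Ile) — missense.
Codon 3: CGG (Arg) → CGC (Arg) — synonymous.
Codon 5: UGC (Cys) → GGC (Gly) — missense.
Codon 6: AAG (Lys) → UAG (Stop) — nonsense.
Codon 7: CAU (His) → CGU (Arg) — missense.
Synonymous: 1 of 5.

1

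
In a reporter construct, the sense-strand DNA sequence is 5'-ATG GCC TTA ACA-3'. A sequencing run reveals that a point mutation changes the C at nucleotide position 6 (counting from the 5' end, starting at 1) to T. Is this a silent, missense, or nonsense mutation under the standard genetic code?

silent

Position 6 falls in codon 2: GCC → Ala.
After the substitution the codon is GCT → Ala.
Both encode Ala, so the change is synonymous.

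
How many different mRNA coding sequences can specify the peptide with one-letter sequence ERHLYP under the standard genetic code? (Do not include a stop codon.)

Glu: 2 codons.
Arg: 6 codons.
His: 2 codons.
Leu: 6 codons.
Tyr: 2 codons.
Pro: 4 codons.
2 × 6 × 2 × 6 × 2 × 4 = 1152.

1152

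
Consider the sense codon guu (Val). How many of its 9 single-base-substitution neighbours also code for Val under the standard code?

Position 1: none → 0 synonymous.
Position 2: none → 0 synonymous.
Position 3: GUC, GUA, GUG → 3 synonymous.
Total: 0 + 0 + 3 = 3.

3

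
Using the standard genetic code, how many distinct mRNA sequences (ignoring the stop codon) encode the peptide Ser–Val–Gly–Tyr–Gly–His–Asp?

Ser: 6 codons.
Val: 4 codons.
Gly: 4 codons.
Tyr: 2 codons.
Gly: 4 codons.
His: 2 codons.
Asp: 2 codons.
6 × 4 × 4 × 2 × 4 × 2 × 2 = 3072.

3072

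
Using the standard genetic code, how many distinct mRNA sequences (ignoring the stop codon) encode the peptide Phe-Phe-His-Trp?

8

Phe: 2 codons.
Phe: 2 codons.
His: 2 codons.
Trp: 1 codon.
2 × 2 × 2 × 1 = 8.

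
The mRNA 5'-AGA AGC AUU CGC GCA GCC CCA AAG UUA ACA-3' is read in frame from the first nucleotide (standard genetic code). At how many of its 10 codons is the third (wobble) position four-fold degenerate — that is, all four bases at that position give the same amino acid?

Codon 1 AGA (Arg): third position 2-fold.
Codon 2 AGC (Ser): third position 2-fold.
Codon 3 AUU (Ile): third position 3-fold.
Codon 4 CGC (Arg): third position 4-fold.
Codon 5 GCA (Ala): third position 4-fold.
Codon 6 GCC (Ala): third position 4-fold.
Codon 7 CCA (Pro): third position 4-fold.
Codon 8 AAG (Lys): third position 2-fold.
Codon 9 UUA (Leu): third position 2-fold.
Codon 10 ACA (Thr): third position 4-fold.
Four-fold degenerate third positions: 5.

5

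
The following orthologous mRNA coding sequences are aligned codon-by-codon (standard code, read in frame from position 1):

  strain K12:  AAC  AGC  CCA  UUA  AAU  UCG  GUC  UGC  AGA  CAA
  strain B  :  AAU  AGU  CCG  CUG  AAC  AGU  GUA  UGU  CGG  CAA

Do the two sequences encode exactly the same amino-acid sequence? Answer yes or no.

yes

Codon 1: AAC Asn / AAU Asn — synonymous.
Codon 2: AGC Ser / AGU Ser — synonymous.
Codon 3: CCA Pro / CCG Pro — synonymous.
Codon 4: UUA Leu / CUG Leu — synonymous.
Codon 5: AAU Asn / AAC Asn — synonymous.
Codon 6: UCG Ser / AGU Ser — synonymous.
Codon 7: GUC Val / GUA Val — synonymous.
Codon 8: UGC Cys / UGU Cys — synonymous.
Codon 9: AGA Arg / CGG Arg — synonymous.
Codon 10: CAA Gln / CAA Gln — identical.
Nonsynonymous differences: 0 → same protein.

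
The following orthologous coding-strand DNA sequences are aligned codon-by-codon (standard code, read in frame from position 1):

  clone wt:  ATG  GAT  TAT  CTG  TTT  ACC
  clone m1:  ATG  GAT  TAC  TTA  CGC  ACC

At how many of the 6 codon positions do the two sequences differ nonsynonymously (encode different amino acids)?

1

Codon 1: ATG Met / ATG Met — identical.
Codon 2: GAT Asp / GAT Asp — identical.
Codon 3: TAT Tyr / TAC Tyr — synonymous.
Codon 4: CTG Leu / TTA Leu — synonymous.
Codon 5: TTT Phe / CGC Arg — nonsynonymous.
Codon 6: ACC Thr / ACC Thr — identical.
Nonsynonymous differences: 1.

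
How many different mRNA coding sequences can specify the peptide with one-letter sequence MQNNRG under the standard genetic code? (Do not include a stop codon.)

192

Met: 1 codon.
Gln: 2 codons.
Asn: 2 codons.
Asn: 2 codons.
Arg: 6 codons.
Gly: 4 codons.
1 × 2 × 2 × 2 × 6 × 4 = 192.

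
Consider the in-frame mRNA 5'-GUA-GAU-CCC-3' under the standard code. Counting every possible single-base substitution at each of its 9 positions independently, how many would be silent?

7

Codon 1 (GUA, Val): 3 synonymous substitutions.
Codon 2 (GAU, Asp): 1 synonymous substitution.
Codon 3 (CCC, Pro): 3 synonymous substitutions.
Total: 3 + 1 + 3 = 7.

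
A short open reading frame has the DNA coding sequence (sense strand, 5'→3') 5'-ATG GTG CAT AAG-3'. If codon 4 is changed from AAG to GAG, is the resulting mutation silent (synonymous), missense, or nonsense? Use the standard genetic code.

Position 10 falls in codon 4: AAG → Lys.
After the substitution the codon is GAG → Glu.
Lys ≠ Glu, so this is a missense mutation.

missense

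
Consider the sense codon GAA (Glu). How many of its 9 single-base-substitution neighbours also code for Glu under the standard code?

1

Position 1: none → 0 synonymous.
Position 2: none → 0 synonymous.
Position 3: GAG → 1 synonymous.
Total: 0 + 0 + 1 = 1.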